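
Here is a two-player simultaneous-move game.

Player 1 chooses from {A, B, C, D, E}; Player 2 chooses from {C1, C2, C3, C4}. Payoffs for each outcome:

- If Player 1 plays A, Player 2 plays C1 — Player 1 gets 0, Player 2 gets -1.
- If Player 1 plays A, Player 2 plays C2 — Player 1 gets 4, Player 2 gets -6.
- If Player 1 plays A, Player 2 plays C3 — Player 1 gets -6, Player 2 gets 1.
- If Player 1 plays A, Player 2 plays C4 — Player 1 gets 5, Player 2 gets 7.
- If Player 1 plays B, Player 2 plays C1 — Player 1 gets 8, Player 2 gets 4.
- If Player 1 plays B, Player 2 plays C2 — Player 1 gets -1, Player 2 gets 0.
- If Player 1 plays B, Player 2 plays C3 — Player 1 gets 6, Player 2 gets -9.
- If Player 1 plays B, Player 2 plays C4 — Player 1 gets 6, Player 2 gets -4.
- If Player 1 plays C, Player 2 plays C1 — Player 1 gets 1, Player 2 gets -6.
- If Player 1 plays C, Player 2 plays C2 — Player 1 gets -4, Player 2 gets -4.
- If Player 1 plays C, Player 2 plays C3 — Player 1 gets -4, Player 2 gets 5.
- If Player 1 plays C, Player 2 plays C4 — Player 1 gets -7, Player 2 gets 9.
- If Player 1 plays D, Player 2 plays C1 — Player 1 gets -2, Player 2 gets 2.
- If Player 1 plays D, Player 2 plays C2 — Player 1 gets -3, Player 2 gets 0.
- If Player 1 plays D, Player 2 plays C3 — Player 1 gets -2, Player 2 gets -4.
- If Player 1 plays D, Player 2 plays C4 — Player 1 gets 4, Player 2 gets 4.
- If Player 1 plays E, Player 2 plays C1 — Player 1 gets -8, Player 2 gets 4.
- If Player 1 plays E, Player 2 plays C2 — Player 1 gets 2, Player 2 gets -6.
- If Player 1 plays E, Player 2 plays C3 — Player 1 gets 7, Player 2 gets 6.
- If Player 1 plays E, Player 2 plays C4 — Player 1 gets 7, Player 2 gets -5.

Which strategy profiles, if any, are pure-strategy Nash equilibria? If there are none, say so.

(A, C1): Player 1 can switch to B (0 → 8). Not NE.
(A, C2): Player 2 can switch to C1 (-6 → -1). Not NE.
(A, C3): Player 1 can switch to B (-6 → 6). Not NE.
(A, C4): Player 1 can switch to B (5 → 6). Not NE.
(B, C1): Player 1 gets 8, best alternative 1; Player 2 gets 4, best alternative 0. No profitable deviation — NE.
(B, C2): Player 1 can switch to A (-1 → 4). Not NE.
(B, C3): Player 1 can switch to E (6 → 7). Not NE.
(B, C4): Player 1 can switch to E (6 → 7). Not NE.
(C, C1): Player 1 can switch to B (1 → 8). Not NE.
(C, C2): Player 1 can switch to A (-4 → 4). Not NE.
(C, C3): Player 1 can switch to B (-4 → 6). Not NE.
(E, C3): Player 1 gets 7, best alternative 6; Player 2 gets 6, best alternative 4. No profitable deviation — NE.
(The remaining 8 profiles each have a profitable deviation by the same check.)

Pure-strategy Nash equilibria: (B, C1), (E, C3)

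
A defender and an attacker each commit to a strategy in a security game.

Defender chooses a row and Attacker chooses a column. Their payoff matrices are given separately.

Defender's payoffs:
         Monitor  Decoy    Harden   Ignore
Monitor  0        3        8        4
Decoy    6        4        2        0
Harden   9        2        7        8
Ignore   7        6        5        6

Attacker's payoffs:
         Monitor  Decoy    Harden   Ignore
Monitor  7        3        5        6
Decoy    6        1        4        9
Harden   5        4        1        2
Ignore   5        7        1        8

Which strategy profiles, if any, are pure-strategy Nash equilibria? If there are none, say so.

Pure NE: (Harden, Monitor)

Defender against Monitor: payoffs 0, 6, 9, 7 → best response Harden.
Defender against Decoy: payoffs 3, 4, 2, 6 → best response Ignore.
Defender against Harden: payoffs 8, 2, 7, 5 → best response Monitor.
Defender against Ignore: payoffs 4, 0, 8, 6 → best response Harden.
Attacker against Monitor: payoffs 7, 3, 5, 6 → best response Monitor.
Attacker against Decoy: payoffs 6, 1, 4, 9 → best response Ignore.
Attacker against Harden: payoffs 5, 4, 1, 2 → best response Monitor.
Attacker against Ignore: payoffs 5, 7, 1, 8 → best response Ignore.
Mutual best responses: (Harden, Monitor).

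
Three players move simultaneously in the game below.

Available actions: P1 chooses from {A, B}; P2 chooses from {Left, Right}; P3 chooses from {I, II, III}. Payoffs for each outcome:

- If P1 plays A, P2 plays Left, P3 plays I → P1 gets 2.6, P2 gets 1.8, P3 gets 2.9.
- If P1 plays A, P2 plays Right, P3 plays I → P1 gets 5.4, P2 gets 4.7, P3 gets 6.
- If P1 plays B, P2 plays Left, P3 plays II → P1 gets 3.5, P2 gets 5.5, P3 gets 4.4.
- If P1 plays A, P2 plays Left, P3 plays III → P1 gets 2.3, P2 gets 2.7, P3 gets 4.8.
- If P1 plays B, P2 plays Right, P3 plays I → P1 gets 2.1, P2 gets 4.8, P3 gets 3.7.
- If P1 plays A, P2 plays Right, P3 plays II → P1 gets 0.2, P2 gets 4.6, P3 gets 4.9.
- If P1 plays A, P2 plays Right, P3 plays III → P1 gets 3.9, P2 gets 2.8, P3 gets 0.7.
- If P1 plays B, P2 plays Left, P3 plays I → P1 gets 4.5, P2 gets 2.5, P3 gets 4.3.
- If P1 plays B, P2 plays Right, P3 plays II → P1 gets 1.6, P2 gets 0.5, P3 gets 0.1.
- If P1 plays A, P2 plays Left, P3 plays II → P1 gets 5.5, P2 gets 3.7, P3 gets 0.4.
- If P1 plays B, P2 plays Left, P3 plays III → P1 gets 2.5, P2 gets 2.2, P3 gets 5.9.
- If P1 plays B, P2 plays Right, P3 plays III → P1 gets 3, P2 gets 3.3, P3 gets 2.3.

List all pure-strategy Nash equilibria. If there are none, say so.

(A, Left, I): P1 can switch to B (2.6 → 4.5). Not NE.
(A, Left, II): P2 can switch to Right (3.7 → 4.6). Not NE.
(A, Left, III): P1 can switch to B (2.3 → 2.5). Not NE.
(A, Right, I): P1 gets 5.4, best alternative 2.1; P2 gets 4.7, best alternative 1.8; P3 gets 6, best alternative 4.9. No profitable deviation — NE.
(A, Right, II): P1 can switch to B (0.2 → 1.6). Not NE.
(A, Right, III): P3 can switch to I (0.7 → 6). Not NE.
(B, Left, I): P2 can switch to Right (2.5 → 4.8). Not NE.
(B, Left, II): P1 can switch to A (3.5 → 5.5). Not NE.
(B, Left, III): P2 can switch to Right (2.2 → 3.3). Not NE.
(The remaining 3 profiles each have a profitable deviation by the same check.)

(A, Right, I)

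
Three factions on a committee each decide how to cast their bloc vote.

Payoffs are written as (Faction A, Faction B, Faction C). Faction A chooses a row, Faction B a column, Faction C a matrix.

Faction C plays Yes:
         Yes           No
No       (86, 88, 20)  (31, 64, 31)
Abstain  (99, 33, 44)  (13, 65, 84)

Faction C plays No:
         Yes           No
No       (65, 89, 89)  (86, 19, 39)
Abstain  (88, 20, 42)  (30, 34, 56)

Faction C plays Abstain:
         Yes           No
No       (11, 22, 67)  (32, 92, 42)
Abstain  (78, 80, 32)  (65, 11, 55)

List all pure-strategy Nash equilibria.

For each strategy profile, look for a profitable unilateral deviation.
(No, Yes, Yes): Faction A can switch to Abstain (86 → 99). Not NE.
(No, Yes, No): Faction A can switch to Abstain (65 → 88). Not NE.
(No, Yes, Abstain): Faction A can switch to Abstain (11 → 78). Not NE.
(No, No, Yes): Faction B can switch to Yes (64 → 88). Not NE.
(No, No, No): Faction B can switch to Yes (19 → 89). Not NE.
(No, No, Abstain): Faction A can switch to Abstain (32 → 65). Not NE.
(Abstain, Yes, Yes): Faction B can switch to No (33 → 65). Not NE.
(Abstain, Yes, No): Faction B can switch to No (20 → 34). Not NE.
(Abstain, Yes, Abstain): Faction C can switch to Yes (32 → 44). Not NE.
(Abstain, No, Yes): Faction A can switch to No (13 → 31). Not NE.
(The remaining 2 profiles each have a profitable deviation by the same check.)

none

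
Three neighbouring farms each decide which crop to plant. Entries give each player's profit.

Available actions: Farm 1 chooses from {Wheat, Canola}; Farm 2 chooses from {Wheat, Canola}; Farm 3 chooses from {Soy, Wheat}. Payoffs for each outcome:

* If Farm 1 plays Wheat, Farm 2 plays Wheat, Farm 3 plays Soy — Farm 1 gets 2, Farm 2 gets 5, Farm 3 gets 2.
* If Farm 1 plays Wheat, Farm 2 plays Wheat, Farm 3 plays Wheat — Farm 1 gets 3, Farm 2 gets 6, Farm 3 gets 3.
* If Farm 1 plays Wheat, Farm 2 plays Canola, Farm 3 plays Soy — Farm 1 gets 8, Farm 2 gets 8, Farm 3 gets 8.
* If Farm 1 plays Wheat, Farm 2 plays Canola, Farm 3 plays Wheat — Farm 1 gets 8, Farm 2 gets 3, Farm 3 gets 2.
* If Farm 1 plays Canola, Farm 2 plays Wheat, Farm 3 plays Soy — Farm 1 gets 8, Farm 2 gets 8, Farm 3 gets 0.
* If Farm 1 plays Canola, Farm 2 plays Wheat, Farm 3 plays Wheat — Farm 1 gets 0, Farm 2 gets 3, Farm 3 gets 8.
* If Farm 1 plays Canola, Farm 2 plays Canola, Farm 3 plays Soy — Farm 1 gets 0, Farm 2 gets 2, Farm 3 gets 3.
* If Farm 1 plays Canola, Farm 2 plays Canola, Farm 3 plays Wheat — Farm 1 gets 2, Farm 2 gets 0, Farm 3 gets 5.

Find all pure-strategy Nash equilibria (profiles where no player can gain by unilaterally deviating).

For each player, find the best response to each opponent profile; mutual best responses are the pure NE.
Farm 1 against (Wheat, Soy): payoffs 2, 8 → best response Canola.
Farm 1 against (Wheat, Wheat): payoffs 3, 0 → best response Wheat.
Farm 1 against (Canola, Soy): payoffs 8, 0 → best response Wheat.
Farm 1 against (Canola, Wheat): payoffs 8, 2 → best response Wheat.
Farm 2 against (Wheat, Soy): payoffs 5, 8 → best response Canola.
Farm 2 against (Wheat, Wheat): payoffs 6, 3 → best response Wheat.
Farm 2 against (Canola, Soy): payoffs 8, 2 → best response Wheat.
Farm 2 against (Canola, Wheat): payoffs 3, 0 → best response Wheat.
Farm 3 against (Wheat, Wheat): payoffs 2, 3 → best response Wheat.
Farm 3 against (Wheat, Canola): payoffs 8, 2 → best response Soy.
Farm 3 against (Canola, Wheat): payoffs 0, 8 → best response Wheat.
Farm 3 against (Canola, Canola): payoffs 3, 5 → best response Wheat.
Mutual best responses: (Wheat, Wheat, Wheat); (Wheat, Canola, Soy).

Pure-strategy Nash equilibria: (Wheat, Wheat, Wheat) and (Wheat, Canola, Soy)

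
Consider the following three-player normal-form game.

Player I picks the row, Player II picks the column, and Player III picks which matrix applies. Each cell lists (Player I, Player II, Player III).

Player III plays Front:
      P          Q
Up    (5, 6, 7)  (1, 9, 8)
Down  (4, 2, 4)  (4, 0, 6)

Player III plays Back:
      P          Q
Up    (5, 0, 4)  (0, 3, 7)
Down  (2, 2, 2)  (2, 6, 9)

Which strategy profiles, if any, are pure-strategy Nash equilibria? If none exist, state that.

(Up, P, Front): Player II can switch to Q (6 → 9). Not NE.
(Up, P, Back): Player II can switch to Q (0 → 3). Not NE.
(Up, Q, Front): Player I can switch to Down (1 → 4). Not NE.
(Up, Q, Back): Player I can switch to Down (0 → 2). Not NE.
(Down, P, Front): Player I can switch to Up (4 → 5). Not NE.
(Down, P, Back): Player I can switch to Up (2 → 5). Not NE.
(Down, Q, Back): Player I gets 2, best alternative 0; Player II gets 6, best alternative 2; Player III gets 9, best alternative 6. No profitable deviation — NE.
(The remaining 1 profile has a profitable deviation by the same check.)

Pure NE: (Down, Q, Back)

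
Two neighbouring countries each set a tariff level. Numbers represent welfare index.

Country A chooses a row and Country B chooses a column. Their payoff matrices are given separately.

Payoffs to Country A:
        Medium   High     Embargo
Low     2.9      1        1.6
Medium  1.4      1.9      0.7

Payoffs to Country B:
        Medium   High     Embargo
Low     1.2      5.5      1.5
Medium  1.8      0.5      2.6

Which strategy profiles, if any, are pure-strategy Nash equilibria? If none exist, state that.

none

(Low, Medium): Country B can switch to High (1.2 → 5.5). Not NE.
(Low, High): Country A can switch to Medium (1 → 1.9). Not NE.
(Low, Embargo): Country B can switch to High (1.5 → 5.5). Not NE.
(Medium, Medium): Country A can switch to Low (1.4 → 2.9). Not NE.
(Medium, High): Country B can switch to Medium (0.5 → 1.8). Not NE.
(Medium, Embargo): Country A can switch to Low (0.7 → 1.6). Not NE.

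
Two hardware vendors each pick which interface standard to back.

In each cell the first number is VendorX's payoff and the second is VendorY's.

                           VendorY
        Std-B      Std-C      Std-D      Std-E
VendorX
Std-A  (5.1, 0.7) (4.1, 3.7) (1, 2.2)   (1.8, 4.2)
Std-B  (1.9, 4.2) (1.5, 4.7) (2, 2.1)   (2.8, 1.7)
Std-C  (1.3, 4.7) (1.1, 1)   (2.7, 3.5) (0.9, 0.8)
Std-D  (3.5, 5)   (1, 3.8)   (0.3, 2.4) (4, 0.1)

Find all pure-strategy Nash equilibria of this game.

No pure-strategy Nash equilibrium.

VendorX against Std-B: payoffs 5.1, 1.9, 1.3, 3.5 → best response Std-A.
VendorX against Std-C: payoffs 4.1, 1.5, 1.1, 1 → best response Std-A.
VendorX against Std-D: payoffs 1, 2, 2.7, 0.3 → best response Std-C.
VendorX against Std-E: payoffs 1.8, 2.8, 0.9, 4 → best response Std-D.
VendorY against Std-A: payoffs 0.7, 3.7, 2.2, 4.2 → best response Std-E.
VendorY against Std-B: payoffs 4.2, 4.7, 2.1, 1.7 → best response Std-C.
VendorY against Std-C: payoffs 4.7, 1, 3.5, 0.8 → best response Std-B.
VendorY against Std-D: payoffs 5, 3.8, 2.4, 0.1 → best response Std-B.
No profile is a mutual best response for all players.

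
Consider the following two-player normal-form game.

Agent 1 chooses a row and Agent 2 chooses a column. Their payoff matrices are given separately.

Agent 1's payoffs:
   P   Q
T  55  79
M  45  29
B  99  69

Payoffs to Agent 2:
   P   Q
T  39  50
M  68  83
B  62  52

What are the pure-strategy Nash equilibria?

Mark each player's best response to every combination of opponents' strategies; a profile where every player is best-responding is a pure Nash equilibrium.
Agent 1 against P: payoffs 55, 45, 99 → best response B.
Agent 1 against Q: payoffs 79, 29, 69 → best response T.
Agent 2 against T: payoffs 39, 50 → best response Q.
Agent 2 against M: payoffs 68, 83 → best response Q.
Agent 2 against B: payoffs 62, 52 → best response P.
Mutual best responses: (T, Q); (B, P).

(T, Q), (B, P)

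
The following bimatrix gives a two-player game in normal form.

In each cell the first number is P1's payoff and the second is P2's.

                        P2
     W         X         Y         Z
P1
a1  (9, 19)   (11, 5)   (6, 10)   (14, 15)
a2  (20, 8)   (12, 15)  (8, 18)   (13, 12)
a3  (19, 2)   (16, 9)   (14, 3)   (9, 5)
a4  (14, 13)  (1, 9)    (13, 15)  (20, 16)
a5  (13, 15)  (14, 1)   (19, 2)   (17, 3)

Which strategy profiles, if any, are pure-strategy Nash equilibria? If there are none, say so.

Mark each player's best response to every combination of opponents' strategies; a profile where every player is best-responding is a pure Nash equilibrium.
P1 against W: payoffs 9, 20, 19, 14, 13 → best response a2.
P1 against X: payoffs 11, 12, 16, 1, 14 → best response a3.
P1 against Y: payoffs 6, 8, 14, 13, 19 → best response a5.
P1 against Z: payoffs 14, 13, 9, 20, 17 → best response a4.
P2 against a1: payoffs 19, 5, 10, 15 → best response W.
P2 against a2: payoffs 8, 15, 18, 12 → best response Y.
P2 against a3: payoffs 2, 9, 3, 5 → best response X.
P2 against a4: payoffs 13, 9, 15, 16 → best response Z.
P2 against a5: payoffs 15, 1, 2, 3 → best response W.
Mutual best responses: (a3, X); (a4, Z).

(a3, X); (a4, Z)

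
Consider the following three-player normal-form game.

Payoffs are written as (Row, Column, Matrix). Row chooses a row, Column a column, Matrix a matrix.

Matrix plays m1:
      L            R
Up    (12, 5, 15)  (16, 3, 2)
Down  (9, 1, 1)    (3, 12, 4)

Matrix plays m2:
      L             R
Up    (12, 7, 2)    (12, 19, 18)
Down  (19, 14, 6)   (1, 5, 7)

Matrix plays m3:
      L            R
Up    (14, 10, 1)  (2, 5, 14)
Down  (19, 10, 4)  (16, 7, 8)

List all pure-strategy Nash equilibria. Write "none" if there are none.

The pure Nash equilibria are (Up, L, m1); (Up, R, m2); (Down, L, m2).

Check each profile: it is a Nash equilibrium iff no player can strictly gain by switching unilaterally.
(Up, L, m1): Row gets 12, best alternative 9; Column gets 5, best alternative 3; Matrix gets 15, best alternative 2. No profitable deviation — NE.
(Up, L, m2): Row can switch to Down (12 → 19). Not NE.
(Up, L, m3): Row can switch to Down (14 → 19). Not NE.
(Up, R, m1): Column can switch to L (3 → 5). Not NE.
(Up, R, m2): Row gets 12, best alternative 1; Column gets 19, best alternative 7; Matrix gets 18, best alternative 14. No profitable deviation — NE.
(Up, R, m3): Row can switch to Down (2 → 16). Not NE.
(Down, L, m1): Row can switch to Up (9 → 12). Not NE.
(Down, L, m2): Row gets 19, best alternative 12; Column gets 14, best alternative 5; Matrix gets 6, best alternative 4. No profitable deviation — NE.
(Down, L, m3): Matrix can switch to m2 (4 → 6). Not NE.
(Down, R, m1): Row can switch to Up (3 → 16). Not NE.
(Down, R, m2): Row can switch to Up (1 → 12). Not NE.
(Down, R, m3): Column can switch to L (7 → 10). Not NE.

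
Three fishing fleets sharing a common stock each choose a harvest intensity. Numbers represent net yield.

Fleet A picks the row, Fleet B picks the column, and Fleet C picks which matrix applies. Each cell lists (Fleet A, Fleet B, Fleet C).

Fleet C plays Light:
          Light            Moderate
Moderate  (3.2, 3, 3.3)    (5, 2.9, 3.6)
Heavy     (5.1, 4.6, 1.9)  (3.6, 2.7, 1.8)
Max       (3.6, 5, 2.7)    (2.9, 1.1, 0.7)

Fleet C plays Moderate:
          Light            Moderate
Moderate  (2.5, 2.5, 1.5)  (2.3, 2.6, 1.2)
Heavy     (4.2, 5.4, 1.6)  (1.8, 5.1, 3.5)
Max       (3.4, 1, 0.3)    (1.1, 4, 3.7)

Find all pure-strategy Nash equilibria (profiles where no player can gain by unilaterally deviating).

(Moderate, Light, Light): Fleet A can switch to Heavy (3.2 → 5.1). Not NE.
(Moderate, Light, Moderate): Fleet A can switch to Heavy (2.5 → 4.2). Not NE.
(Moderate, Moderate, Light): Fleet B can switch to Light (2.9 → 3). Not NE.
(Moderate, Moderate, Moderate): Fleet C can switch to Light (1.2 → 3.6). Not NE.
(Heavy, Light, Light): Fleet A gets 5.1, best alternative 3.6; Fleet B gets 4.6, best alternative 2.7; Fleet C gets 1.9, best alternative 1.6. No profitable deviation — NE.
(Heavy, Light, Moderate): Fleet C can switch to Light (1.6 → 1.9). Not NE.
(Heavy, Moderate, Light): Fleet A can switch to Moderate (3.6 → 5). Not NE.
(Heavy, Moderate, Moderate): Fleet A can switch to Moderate (1.8 → 2.3). Not NE.
(Max, Light, Light): Fleet A can switch to Heavy (3.6 → 5.1). Not NE.
(Max, Light, Moderate): Fleet A can switch to Heavy (3.4 → 4.2). Not NE.
(Max, Moderate, Light): Fleet A can switch to Moderate (2.9 → 5). Not NE.
(Max, Moderate, Moderate): Fleet A can switch to Moderate (1.1 → 2.3). Not NE.

(Heavy, Light, Light)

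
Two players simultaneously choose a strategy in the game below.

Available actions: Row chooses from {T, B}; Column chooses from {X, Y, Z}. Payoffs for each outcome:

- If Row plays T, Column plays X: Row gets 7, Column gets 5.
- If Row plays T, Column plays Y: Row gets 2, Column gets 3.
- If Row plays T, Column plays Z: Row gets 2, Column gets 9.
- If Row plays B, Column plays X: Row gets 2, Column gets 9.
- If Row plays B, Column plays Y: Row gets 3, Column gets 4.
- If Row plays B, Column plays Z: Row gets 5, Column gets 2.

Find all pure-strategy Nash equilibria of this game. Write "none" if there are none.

Mark each player's best response to every combination of opponents' strategies; a profile where every player is best-responding is a pure Nash equilibrium.
Row against X: payoffs 7, 2 → best response T.
Row against Y: payoffs 2, 3 → best response B.
Row against Z: payoffs 2, 5 → best response B.
Column against T: payoffs 5, 3, 9 → best response Z.
Column against B: payoffs 9, 4, 2 → best response X.
No profile is a mutual best response for all players.

There is no pure-strategy Nash equilibrium.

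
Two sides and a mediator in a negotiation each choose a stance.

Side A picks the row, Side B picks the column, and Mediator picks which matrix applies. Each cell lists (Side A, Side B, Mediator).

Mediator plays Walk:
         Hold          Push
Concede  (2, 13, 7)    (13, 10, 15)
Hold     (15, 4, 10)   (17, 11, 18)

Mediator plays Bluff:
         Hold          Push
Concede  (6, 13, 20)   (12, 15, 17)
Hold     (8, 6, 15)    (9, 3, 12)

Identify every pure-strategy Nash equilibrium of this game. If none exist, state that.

Check each profile: it is a Nash equilibrium iff no player can strictly gain by switching unilaterally.
(Concede, Hold, Walk): Side A can switch to Hold (2 → 15). Not NE.
(Concede, Hold, Bluff): Side A can switch to Hold (6 → 8). Not NE.
(Concede, Push, Walk): Side A can switch to Hold (13 → 17). Not NE.
(Concede, Push, Bluff): Side A gets 12, best alternative 9; Side B gets 15, best alternative 13; Mediator gets 17, best alternative 15. No profitable deviation — NE.
(Hold, Hold, Walk): Side B can switch to Push (4 → 11). Not NE.
(Hold, Hold, Bluff): Side A gets 8, best alternative 6; Side B gets 6, best alternative 3; Mediator gets 15, best alternative 10. No profitable deviation — NE.
(Hold, Push, Walk): Side A gets 17, best alternative 13; Side B gets 11, best alternative 4; Mediator gets 18, best alternative 12. No profitable deviation — NE.
(Hold, Push, Bluff): Side A can switch to Concede (9 → 12). Not NE.

(Concede, Push, Bluff), (Hold, Hold, Bluff), (Hold, Push, Walk)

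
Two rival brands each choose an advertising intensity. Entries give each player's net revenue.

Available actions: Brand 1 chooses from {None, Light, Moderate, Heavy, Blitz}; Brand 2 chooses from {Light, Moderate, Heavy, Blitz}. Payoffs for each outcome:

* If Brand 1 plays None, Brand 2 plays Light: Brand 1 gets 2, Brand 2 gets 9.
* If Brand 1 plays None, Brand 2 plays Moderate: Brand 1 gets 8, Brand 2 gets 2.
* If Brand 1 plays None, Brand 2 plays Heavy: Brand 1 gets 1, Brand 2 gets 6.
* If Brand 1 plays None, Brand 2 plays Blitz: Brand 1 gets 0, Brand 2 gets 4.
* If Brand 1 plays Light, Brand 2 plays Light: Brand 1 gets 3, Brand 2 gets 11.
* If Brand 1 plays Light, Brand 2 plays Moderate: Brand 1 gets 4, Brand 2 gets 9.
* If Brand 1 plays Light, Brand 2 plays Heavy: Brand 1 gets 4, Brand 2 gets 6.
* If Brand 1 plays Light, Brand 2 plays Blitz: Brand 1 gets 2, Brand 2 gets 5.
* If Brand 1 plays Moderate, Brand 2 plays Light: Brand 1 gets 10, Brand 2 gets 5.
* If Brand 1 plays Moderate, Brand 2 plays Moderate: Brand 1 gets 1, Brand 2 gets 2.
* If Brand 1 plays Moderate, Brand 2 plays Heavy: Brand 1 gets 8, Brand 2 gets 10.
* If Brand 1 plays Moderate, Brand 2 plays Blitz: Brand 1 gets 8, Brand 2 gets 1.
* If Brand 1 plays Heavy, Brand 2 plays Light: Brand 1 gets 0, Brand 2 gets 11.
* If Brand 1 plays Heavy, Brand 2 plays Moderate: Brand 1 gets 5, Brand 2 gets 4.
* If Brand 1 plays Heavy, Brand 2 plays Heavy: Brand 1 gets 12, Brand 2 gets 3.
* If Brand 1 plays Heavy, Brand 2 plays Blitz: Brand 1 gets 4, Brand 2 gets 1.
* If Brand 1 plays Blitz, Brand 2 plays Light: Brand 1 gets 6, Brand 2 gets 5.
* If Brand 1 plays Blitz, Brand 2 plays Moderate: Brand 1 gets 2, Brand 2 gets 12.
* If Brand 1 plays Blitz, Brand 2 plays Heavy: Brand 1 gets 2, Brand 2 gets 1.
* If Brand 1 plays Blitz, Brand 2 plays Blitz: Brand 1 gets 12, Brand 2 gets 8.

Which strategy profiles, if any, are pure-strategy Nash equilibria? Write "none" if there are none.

(None, Light): Brand 1 can switch to Light (2 → 3). Not NE.
(None, Moderate): Brand 2 can switch to Light (2 → 9). Not NE.
(None, Heavy): Brand 1 can switch to Light (1 → 4). Not NE.
(None, Blitz): Brand 1 can switch to Light (0 → 2). Not NE.
(Light, Light): Brand 1 can switch to Moderate (3 → 10). Not NE.
(Light, Moderate): Brand 1 can switch to None (4 → 8). Not NE.
(Light, Heavy): Brand 1 can switch to Moderate (4 → 8). Not NE.
(Light, Blitz): Brand 1 can switch to Moderate (2 → 8). Not NE.
(The remaining 12 profiles each have a profitable deviation by the same check.)

There is no pure-strategy Nash equilibrium.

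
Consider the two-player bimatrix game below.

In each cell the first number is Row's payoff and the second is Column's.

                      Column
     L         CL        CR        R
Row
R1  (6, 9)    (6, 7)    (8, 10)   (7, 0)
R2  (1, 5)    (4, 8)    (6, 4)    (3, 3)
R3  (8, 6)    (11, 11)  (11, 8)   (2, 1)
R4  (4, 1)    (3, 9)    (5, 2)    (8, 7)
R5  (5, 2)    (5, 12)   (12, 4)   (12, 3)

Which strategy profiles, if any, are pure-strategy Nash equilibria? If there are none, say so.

For each strategy profile, look for a profitable unilateral deviation.
(R1, L): Row can switch to R3 (6 → 8). Not NE.
(R1, CL): Row can switch to R3 (6 → 11). Not NE.
(R1, CR): Row can switch to R3 (8 → 11). Not NE.
(R1, R): Row can switch to R4 (7 → 8). Not NE.
(R2, L): Row can switch to R1 (1 → 6). Not NE.
(R2, CL): Row can switch to R1 (4 → 6). Not NE.
(R2, CR): Row can switch to R1 (6 → 8). Not NE.
(R2, R): Row can switch to R1 (3 → 7). Not NE.
(R3, CL): Row gets 11, best alternative 6; Column gets 11, best alternative 8. No profitable deviation — NE.
(The remaining 11 profiles each have a profitable deviation by the same check.)

(R3, CL)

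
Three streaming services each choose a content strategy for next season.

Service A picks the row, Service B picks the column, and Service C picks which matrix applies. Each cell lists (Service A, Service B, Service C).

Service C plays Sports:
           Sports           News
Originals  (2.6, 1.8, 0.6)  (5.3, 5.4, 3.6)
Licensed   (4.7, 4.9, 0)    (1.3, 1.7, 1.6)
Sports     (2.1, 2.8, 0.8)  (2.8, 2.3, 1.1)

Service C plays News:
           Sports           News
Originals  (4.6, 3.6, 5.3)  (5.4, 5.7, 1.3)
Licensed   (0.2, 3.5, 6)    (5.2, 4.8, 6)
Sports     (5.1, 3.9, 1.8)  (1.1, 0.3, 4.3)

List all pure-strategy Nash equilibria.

Service A against (Sports, Sports): payoffs 2.6, 4.7, 2.1 → best response Licensed.
Service A against (Sports, News): payoffs 4.6, 0.2, 5.1 → best response Sports.
Service A against (News, Sports): payoffs 5.3, 1.3, 2.8 → best response Originals.
Service A against (News, News): payoffs 5.4, 5.2, 1.1 → best response Originals.
Service B against (Originals, Sports): payoffs 1.8, 5.4 → best response News.
Service B against (Originals, News): payoffs 3.6, 5.7 → best response News.
Service B against (Licensed, Sports): payoffs 4.9, 1.7 → best response Sports.
Service B against (Licensed, News): payoffs 3.5, 4.8 → best response News.
Service B against (Sports, Sports): payoffs 2.8, 2.3 → best response Sports.
Service B against (Sports, News): payoffs 3.9, 0.3 → best response Sports.
Service C against (Originals, Sports): payoffs 0.6, 5.3 → best response News.
Service C against (Originals, News): payoffs 3.6, 1.3 → best response Sports.
Service C against (Licensed, Sports): payoffs 0, 6 → best response News.
Service C against (Licensed, News): payoffs 1.6, 6 → best response News.
Service C against (Sports, Sports): payoffs 0.8, 1.8 → best response News.
Service C against (Sports, News): payoffs 1.1, 4.3 → best response News.
Mutual best responses: (Originals, News, Sports); (Sports, Sports, News).

(Originals, News, Sports) and (Sports, Sports, News)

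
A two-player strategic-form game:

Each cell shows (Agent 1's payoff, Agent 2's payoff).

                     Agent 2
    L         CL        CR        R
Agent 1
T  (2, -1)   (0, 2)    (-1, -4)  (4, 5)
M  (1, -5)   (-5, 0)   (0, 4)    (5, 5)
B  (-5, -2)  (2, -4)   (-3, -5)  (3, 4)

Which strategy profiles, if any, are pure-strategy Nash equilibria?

(T, L): Agent 2 can switch to CL (-1 → 2). Not NE.
(T, CL): Agent 1 can switch to B (0 → 2). Not NE.
(T, CR): Agent 1 can switch to M (-1 → 0). Not NE.
(T, R): Agent 1 can switch to M (4 → 5). Not NE.
(M, L): Agent 1 can switch to T (1 → 2). Not NE.
(M, CL): Agent 1 can switch to T (-5 → 0). Not NE.
(M, CR): Agent 2 can switch to R (4 → 5). Not NE.
(M, R): Agent 1 gets 5, best alternative 4; Agent 2 gets 5, best alternative 4. No profitable deviation — NE.
(B, L): Agent 1 can switch to T (-5 → 2). Not NE.
(The remaining 3 profiles each have a profitable deviation by the same check.)

(M, R)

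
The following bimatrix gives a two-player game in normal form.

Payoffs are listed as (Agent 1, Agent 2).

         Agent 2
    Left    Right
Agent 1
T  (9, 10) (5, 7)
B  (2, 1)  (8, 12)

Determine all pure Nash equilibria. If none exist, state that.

(T, Left) and (B, Right)

(T, Left): Agent 1 gets 9, best alternative 2; Agent 2 gets 10, best alternative 7. No profitable deviation — NE.
(T, Right): Agent 1 can switch to B (5 → 8). Not NE.
(B, Left): Agent 1 can switch to T (2 → 9). Not NE.
(B, Right): Agent 1 gets 8, best alternative 5; Agent 2 gets 12, best alternative 1. No profitable deviation — NE.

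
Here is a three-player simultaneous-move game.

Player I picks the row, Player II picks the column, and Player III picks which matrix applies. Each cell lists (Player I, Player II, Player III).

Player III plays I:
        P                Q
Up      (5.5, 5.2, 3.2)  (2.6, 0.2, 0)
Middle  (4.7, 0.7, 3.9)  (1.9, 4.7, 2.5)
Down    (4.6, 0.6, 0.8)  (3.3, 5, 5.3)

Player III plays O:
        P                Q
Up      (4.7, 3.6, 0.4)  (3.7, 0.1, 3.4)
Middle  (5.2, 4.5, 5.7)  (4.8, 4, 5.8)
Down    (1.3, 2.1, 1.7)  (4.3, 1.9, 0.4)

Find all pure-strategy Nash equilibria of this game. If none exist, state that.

For each player, find the best response to each opponent profile; mutual best responses are the pure NE.
Player I against (P, I): payoffs 5.5, 4.7, 4.6 → best response Up.
Player I against (P, O): payoffs 4.7, 5.2, 1.3 → best response Middle.
Player I against (Q, I): payoffs 2.6, 1.9, 3.3 → best response Down.
Player I against (Q, O): payoffs 3.7, 4.8, 4.3 → best response Middle.
Player II against (Up, I): payoffs 5.2, 0.2 → best response P.
Player II against (Up, O): payoffs 3.6, 0.1 → best response P.
Player II against (Middle, I): payoffs 0.7, 4.7 → best response Q.
Player II against (Middle, O): payoffs 4.5, 4 → best response P.
Player II against (Down, I): payoffs 0.6, 5 → best response Q.
Player II against (Down, O): payoffs 2.1, 1.9 → best response P.
Player III against (Up, P): payoffs 3.2, 0.4 → best response I.
Player III against (Up, Q): payoffs 0, 3.4 → best response O.
Player III against (Middle, P): payoffs 3.9, 5.7 → best response O.
Player III against (Middle, Q): payoffs 2.5, 5.8 → best response O.
Player III against (Down, P): payoffs 0.8, 1.7 → best response O.
Player III against (Down, Q): payoffs 5.3, 0.4 → best response I.
Mutual best responses: (Up, P, I); (Middle, P, O); (Down, Q, I).

Pure-strategy Nash equilibria: (Up, P, I); (Middle, P, O); (Down, Q, I)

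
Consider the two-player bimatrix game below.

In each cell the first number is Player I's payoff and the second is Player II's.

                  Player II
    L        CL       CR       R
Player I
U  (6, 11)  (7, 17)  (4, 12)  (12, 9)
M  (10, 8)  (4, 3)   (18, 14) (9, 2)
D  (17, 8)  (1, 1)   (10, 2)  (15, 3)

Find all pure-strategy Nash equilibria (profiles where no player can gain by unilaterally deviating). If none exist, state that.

(U, CL) and (M, CR) and (D, L)

Mark each player's best response to every combination of opponents' strategies; a profile where every player is best-responding is a pure Nash equilibrium.
Player I against L: payoffs 6, 10, 17 → best response D.
Player I against CL: payoffs 7, 4, 1 → best response U.
Player I against CR: payoffs 4, 18, 10 → best response M.
Player I against R: payoffs 12, 9, 15 → best response D.
Player II against U: payoffs 11, 17, 12, 9 → best response CL.
Player II against M: payoffs 8, 3, 14, 2 → best response CR.
Player II against D: payoffs 8, 1, 2, 3 → best response L.
Mutual best responses: (U, CL); (M, CR); (D, L).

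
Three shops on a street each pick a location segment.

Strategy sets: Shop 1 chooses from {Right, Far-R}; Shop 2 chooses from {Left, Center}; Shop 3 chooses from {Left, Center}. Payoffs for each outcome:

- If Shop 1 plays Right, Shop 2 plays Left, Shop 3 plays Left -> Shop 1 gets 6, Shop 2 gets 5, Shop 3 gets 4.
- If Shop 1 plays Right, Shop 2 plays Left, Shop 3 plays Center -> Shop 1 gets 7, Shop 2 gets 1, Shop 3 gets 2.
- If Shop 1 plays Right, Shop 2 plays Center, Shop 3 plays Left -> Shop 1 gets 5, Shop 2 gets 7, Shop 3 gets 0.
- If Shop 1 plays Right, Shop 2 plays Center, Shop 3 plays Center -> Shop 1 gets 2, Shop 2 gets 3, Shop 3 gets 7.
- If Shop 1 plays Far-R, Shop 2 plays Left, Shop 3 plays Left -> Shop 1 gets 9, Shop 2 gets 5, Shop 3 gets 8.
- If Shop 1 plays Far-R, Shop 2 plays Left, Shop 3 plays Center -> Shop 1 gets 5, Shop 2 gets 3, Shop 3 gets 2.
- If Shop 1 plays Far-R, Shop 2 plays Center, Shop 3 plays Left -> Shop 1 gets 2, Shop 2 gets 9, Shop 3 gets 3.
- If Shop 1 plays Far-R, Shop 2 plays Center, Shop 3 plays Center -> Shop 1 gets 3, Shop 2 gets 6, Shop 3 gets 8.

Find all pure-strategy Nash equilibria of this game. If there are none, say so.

The unique pure-strategy Nash equilibrium is (Far-R, Center, Center).

For each player, find the best response to each opponent profile; mutual best responses are the pure NE.
Shop 1 against (Left, Left): payoffs 6, 9 → best response Far-R.
Shop 1 against (Left, Center): payoffs 7, 5 → best response Right.
Shop 1 against (Center, Left): payoffs 5, 2 → best response Right.
Shop 1 against (Center, Center): payoffs 2, 3 → best response Far-R.
Shop 2 against (Right, Left): payoffs 5, 7 → best response Center.
Shop 2 against (Right, Center): payoffs 1, 3 → best response Center.
Shop 2 against (Far-R, Left): payoffs 5, 9 → best response Center.
Shop 2 against (Far-R, Center): payoffs 3, 6 → best response Center.
Shop 3 against (Right, Left): payoffs 4, 2 → best response Left.
Shop 3 against (Right, Center): payoffs 0, 7 → best response Center.
Shop 3 against (Far-R, Left): payoffs 8, 2 → best response Left.
Shop 3 against (Far-R, Center): payoffs 3, 8 → best response Center.
Mutual best responses: (Far-R, Center, Center).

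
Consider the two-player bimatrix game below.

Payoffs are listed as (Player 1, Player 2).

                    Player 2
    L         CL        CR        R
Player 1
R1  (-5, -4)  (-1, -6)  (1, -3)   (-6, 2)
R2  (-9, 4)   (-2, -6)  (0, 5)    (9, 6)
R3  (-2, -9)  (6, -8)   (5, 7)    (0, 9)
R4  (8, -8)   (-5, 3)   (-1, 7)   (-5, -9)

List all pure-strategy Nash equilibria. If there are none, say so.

The unique pure-strategy Nash equilibrium is (R2, R).

For each strategy profile, look for a profitable unilateral deviation.
(R1, L): Player 1 can switch to R3 (-5 → -2). Not NE.
(R1, CL): Player 1 can switch to R3 (-1 → 6). Not NE.
(R1, CR): Player 1 can switch to R3 (1 → 5). Not NE.
(R1, R): Player 1 can switch to R2 (-6 → 9). Not NE.
(R2, L): Player 1 can switch to R1 (-9 → -5). Not NE.
(R2, CL): Player 1 can switch to R1 (-2 → -1). Not NE.
(R2, CR): Player 1 can switch to R1 (0 → 1). Not NE.
(R2, R): Player 1 gets 9, best alternative 0; Player 2 gets 6, best alternative 5. No profitable deviation — NE.
(R3, L): Player 1 can switch to R4 (-2 → 8). Not NE.
(The remaining 7 profiles each have a profitable deviation by the same check.)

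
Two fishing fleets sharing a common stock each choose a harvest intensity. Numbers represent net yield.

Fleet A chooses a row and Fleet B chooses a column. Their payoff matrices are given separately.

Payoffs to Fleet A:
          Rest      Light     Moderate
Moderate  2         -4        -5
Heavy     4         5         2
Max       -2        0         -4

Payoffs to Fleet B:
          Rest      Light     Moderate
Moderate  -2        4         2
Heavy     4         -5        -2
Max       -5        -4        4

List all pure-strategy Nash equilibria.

(Heavy, Rest)

Mark each player's best response to every combination of opponents' strategies; a profile where every player is best-responding is a pure Nash equilibrium.
Fleet A against Rest: payoffs 2, 4, -2 → best response Heavy.
Fleet A against Light: payoffs -4, 5, 0 → best response Heavy.
Fleet A against Moderate: payoffs -5, 2, -4 → best response Heavy.
Fleet B against Moderate: payoffs -2, 4, 2 → best response Light.
Fleet B against Heavy: payoffs 4, -5, -2 → best response Rest.
Fleet B against Max: payoffs -5, -4, 4 → best response Moderate.
Mutual best responses: (Heavy, Rest).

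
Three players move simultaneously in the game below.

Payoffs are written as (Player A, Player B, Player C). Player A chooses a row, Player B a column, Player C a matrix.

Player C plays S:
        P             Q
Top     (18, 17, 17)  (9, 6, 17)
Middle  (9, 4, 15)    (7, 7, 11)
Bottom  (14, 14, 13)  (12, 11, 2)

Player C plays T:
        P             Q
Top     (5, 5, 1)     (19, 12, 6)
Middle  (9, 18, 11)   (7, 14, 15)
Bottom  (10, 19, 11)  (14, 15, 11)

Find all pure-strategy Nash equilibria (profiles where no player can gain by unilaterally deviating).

Mark each player's best response to every combination of opponents' strategies; a profile where every player is best-responding is a pure Nash equilibrium.
Player A against (P, S): payoffs 18, 9, 14 → best response Top.
Player A against (P, T): payoffs 5, 9, 10 → best response Bottom.
Player A against (Q, S): payoffs 9, 7, 12 → best response Bottom.
Player A against (Q, T): payoffs 19, 7, 14 → best response Top.
Player B against (Top, S): payoffs 17, 6 → best response P.
Player B against (Top, T): payoffs 5, 12 → best response Q.
Player B against (Middle, S): payoffs 4, 7 → best response Q.
Player B against (Middle, T): payoffs 18, 14 → best response P.
Player B against (Bottom, S): payoffs 14, 11 → best response P.
Player B against (Bottom, T): payoffs 19, 15 → best response P.
Player C against (Top, P): payoffs 17, 1 → best response S.
Player C against (Top, Q): payoffs 17, 6 → best response S.
Player C against (Middle, P): payoffs 15, 11 → best response S.
Player C against (Middle, Q): payoffs 11, 15 → best response T.
Player C against (Bottom, P): payoffs 13, 11 → best response S.
Player C against (Bottom, Q): payoffs 2, 11 → best response T.
Mutual best responses: (Top, P, S).

(Top, P, S)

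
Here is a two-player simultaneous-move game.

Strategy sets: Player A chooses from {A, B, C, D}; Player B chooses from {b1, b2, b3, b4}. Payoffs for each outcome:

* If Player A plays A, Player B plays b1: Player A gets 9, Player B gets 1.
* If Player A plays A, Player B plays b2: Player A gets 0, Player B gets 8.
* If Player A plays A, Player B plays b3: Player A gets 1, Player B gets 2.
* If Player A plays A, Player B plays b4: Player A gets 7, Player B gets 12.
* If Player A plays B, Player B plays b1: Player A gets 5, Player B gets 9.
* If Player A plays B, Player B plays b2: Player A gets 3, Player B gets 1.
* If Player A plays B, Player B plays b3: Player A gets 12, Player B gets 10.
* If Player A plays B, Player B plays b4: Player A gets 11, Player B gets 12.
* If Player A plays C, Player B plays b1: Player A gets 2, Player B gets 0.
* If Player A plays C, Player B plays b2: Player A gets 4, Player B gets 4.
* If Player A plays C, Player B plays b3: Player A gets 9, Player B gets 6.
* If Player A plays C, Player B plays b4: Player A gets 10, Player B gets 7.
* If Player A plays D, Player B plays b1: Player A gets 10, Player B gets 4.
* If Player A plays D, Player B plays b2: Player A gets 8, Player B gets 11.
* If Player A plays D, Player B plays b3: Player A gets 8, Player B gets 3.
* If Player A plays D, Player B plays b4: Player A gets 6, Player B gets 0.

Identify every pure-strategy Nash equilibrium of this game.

For each strategy profile, look for a profitable unilateral deviation.
(A, b1): Player A can switch to D (9 → 10). Not NE.
(A, b2): Player A can switch to B (0 → 3). Not NE.
(A, b3): Player A can switch to B (1 → 12). Not NE.
(A, b4): Player A can switch to B (7 → 11). Not NE.
(B, b1): Player A can switch to A (5 → 9). Not NE.
(B, b2): Player A can switch to C (3 → 4). Not NE.
(B, b3): Player B can switch to b4 (10 → 12). Not NE.
(B, b4): Player A gets 11, best alternative 10; Player B gets 12, best alternative 10. No profitable deviation — NE.
(C, b1): Player A can switch to A (2 → 9). Not NE.
(D, b2): Player A gets 8, best alternative 4; Player B gets 11, best alternative 4. No profitable deviation — NE.
(The remaining 6 profiles each have a profitable deviation by the same check.)

The pure Nash equilibria are (B, b4) and (D, b2).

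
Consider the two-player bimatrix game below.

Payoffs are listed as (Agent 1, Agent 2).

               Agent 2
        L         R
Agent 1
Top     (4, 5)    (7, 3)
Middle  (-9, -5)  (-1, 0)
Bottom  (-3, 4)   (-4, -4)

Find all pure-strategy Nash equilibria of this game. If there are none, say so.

Pure NE: (Top, L)

Agent 1 against L: payoffs 4, -9, -3 → best response Top.
Agent 1 against R: payoffs 7, -1, -4 → best response Top.
Agent 2 against Top: payoffs 5, 3 → best response L.
Agent 2 against Middle: payoffs -5, 0 → best response R.
Agent 2 against Bottom: payoffs 4, -4 → best response L.
Mutual best responses: (Top, L).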